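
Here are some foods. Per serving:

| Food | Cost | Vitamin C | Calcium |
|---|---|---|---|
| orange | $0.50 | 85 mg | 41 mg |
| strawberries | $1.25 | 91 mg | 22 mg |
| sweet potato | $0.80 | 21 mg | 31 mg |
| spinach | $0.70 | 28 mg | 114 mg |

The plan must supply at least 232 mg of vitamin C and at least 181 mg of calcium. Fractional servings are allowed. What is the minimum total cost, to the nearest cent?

Minimising a linear cost over {vitamin C ≥ 232, calcium ≥ 181, servings ≥ 0} — the optimum is at a vertex, using one or two foods.
orange only: max(232/85, 181/41) = 4.415 servings → $2.21.
strawberries only: max(232/91, 181/22) = 8.227 servings → $10.28.
sweet potato only: max(232/21, 181/31) = 11.05 servings → $8.84.
spinach only: max(232/28, 181/114) = 8.286 servings → $5.80.
orange + strawberries with both targets exact would need a negative amount; discard.
orange + sweet potato with both tight: 1.911 servings and 3.311 servings → $3.60.
orange + spinach with both tight: 2.503 servings and 0.6875 servings → $1.73.
strawberries + sweet potato with both tight: 1.437 servings and 4.819 servings → $5.65.
strawberries + spinach with both tight: 2.191 servings and 1.165 servings → $3.55.
sweet potato + spinach: intersection lies outside the first quadrant.
The minimum over all feasible corners is $1.73.

$1.73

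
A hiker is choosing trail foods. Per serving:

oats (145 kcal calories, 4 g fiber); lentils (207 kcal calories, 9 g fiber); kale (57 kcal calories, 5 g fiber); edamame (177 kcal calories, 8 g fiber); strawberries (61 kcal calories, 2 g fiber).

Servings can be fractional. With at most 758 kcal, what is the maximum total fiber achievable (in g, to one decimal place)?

66.5 g

Fiber per kcal: kale 0.08772, edamame 0.0452, lentils 0.04348, strawberries 0.03279, oats 0.02759.
With no serving limits, spend the whole calories allowance on kale: 758 kcal / 57 kcal × 5 g = 66.5 g.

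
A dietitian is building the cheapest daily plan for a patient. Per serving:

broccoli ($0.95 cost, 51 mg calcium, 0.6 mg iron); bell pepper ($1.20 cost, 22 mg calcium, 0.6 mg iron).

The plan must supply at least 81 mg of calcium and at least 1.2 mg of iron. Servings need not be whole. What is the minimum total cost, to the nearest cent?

$1.90

broccoli only: max(81/51, 1.2/0.6) = 2 servings → $1.90.
bell pepper only: max(81/22, 1.2/0.6) = 3.682 servings → $4.42.
broccoli + bell pepper with both tight: 1.276 servings and 0.7241 servings → $2.08.
So the least-cost plan costs $1.90.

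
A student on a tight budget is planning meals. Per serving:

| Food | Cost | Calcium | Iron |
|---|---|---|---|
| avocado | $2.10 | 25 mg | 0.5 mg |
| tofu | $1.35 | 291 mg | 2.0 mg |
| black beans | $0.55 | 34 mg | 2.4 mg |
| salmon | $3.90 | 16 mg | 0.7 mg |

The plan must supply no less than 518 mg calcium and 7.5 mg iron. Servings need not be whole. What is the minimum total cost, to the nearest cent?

An LP optimum is at a vertex; with two nutrient constraints at most two foods are used. Check each candidate.
avocado only: max(518/25, 7.5/0.5) = 20.72 servings → $43.51.
tofu only: max(518/291, 7.5/2.0) = 3.75 servings → $5.06.
black beans only: max(518/34, 7.5/2.4) = 15.24 servings → $8.38.
salmon only: max(518/16, 7.5/0.7) = 32.38 servings → $126.26.
avocado + tofu with both tight: 12.01 servings and 0.7487 servings → $26.22.
avocado + black beans with both targets exact would need a negative amount; discard.
avocado + salmon: the both-tight solution has a negative serving — not a feasible corner.
tofu + black beans with both tight: 1.568 servings and 1.819 servings → $3.12.
tofu + salmon with both tight: 1.413 servings and 6.677 servings → $27.95.
black beans + salmon: the both-tight solution has a negative serving — not a feasible corner.
Cheapest feasible corner: $3.12.

$3.12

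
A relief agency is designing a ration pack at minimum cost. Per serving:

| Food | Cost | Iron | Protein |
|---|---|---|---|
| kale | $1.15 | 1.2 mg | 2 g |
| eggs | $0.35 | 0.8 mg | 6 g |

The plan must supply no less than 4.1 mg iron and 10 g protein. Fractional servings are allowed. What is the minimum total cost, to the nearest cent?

Check every corner: each single food scaled to meet both minima, and each pair solved so both constraints bind.
kale only: max(4.1/1.2, 10/2) = 5 servings → $5.75.
eggs only: max(4.1/0.8, 10/6) = 5.125 servings → $1.79.
kale + eggs with both tight: 2.964 servings and 0.6786 servings → $3.65.
So the least-cost plan costs $1.79.

$1.79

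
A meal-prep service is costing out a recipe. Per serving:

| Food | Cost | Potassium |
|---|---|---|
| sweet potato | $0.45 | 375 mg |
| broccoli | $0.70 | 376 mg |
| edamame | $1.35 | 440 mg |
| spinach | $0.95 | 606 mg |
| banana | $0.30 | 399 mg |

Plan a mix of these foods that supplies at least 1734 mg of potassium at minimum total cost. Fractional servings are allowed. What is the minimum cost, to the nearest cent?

$1.30

Cost per mg of potassium: banana $0.0008, sweet potato $0.0012, spinach $0.0016, broccoli $0.0019, edamame $0.0031.
With no serving limits, use only banana: 1734 mg / 399 mg = 4.346 servings × $0.30 = $1.30.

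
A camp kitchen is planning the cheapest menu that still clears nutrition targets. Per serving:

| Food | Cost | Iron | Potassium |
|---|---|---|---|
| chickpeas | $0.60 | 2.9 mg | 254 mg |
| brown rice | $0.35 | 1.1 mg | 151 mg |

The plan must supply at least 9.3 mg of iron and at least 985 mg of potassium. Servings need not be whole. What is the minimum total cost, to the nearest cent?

For a min-cost LP with two ≥-constraints, a basic feasible solution has at most two positive variables.
chickpeas only: max(9.3/2.9, 985/254) = 3.878 servings → $2.33.
brown rice only: max(9.3/1.1, 985/151) = 8.455 servings → $2.96.
chickpeas + brown rice with both tight: 2.024 servings and 3.119 servings → $2.31.
So the least-cost plan costs $2.31.

$2.31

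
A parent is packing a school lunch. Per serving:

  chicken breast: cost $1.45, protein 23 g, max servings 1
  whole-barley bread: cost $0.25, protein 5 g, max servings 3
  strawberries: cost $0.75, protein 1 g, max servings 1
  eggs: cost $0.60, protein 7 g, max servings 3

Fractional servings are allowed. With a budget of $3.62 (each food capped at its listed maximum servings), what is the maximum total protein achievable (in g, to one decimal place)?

Protein per dollar: whole-barley bread 20, chicken breast 15.86, eggs 11.67, strawberries 1.333.
Take 3 servings of whole-barley bread: spends $0.75, +15.0 g protein (running total 15.0 g).
Take 1 serving of chicken breast: spends $1.45, +23.0 g protein (running total 38.0 g).
Take 2.367 servings of eggs: spends $1.42, +16.6 g protein (running total 54.6 g).
Greedy by best ratio exhausts the cost allowance optimally: 54.6 g.

54.6 g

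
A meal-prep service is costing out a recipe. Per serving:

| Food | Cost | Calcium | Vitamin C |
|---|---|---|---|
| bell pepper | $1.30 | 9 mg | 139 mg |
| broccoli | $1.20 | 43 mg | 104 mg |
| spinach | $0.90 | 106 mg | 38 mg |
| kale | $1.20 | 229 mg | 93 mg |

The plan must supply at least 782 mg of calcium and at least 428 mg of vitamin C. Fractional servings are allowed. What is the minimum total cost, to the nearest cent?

$5.12

bell pepper only: max(782/9, 428/139) = 86.89 servings → $112.96.
broccoli only: max(782/43, 428/104) = 18.19 servings → $21.82.
spinach only: max(782/106, 428/38) = 11.26 servings → $10.14.
kale only: max(782/229, 428/93) = 4.602 servings → $5.52.
bell pepper + broccoli: the both-tight solution has a negative serving — not a feasible corner.
bell pepper + spinach with both tight: 1.088 servings and 7.285 servings → $7.97.
bell pepper + kale with both tight: 0.8158 servings and 3.383 servings → $5.12.
broccoli + spinach with both tight: 1.667 servings and 6.701 servings → $8.03.
broccoli + kale with both tight: 1.276 servings and 3.175 servings → $5.34.
spinach + kale with both targets exact would need a negative amount; discard.
The minimum over all feasible corners is $5.12.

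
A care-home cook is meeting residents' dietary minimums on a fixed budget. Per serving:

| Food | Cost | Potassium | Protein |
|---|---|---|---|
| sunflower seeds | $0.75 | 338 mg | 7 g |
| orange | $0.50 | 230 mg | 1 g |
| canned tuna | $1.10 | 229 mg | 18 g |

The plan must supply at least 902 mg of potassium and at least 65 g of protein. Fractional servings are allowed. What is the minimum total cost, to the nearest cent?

$4.07

sunflower seeds only: max(902/338, 65/7) = 9.286 servings → $6.96.
orange only: max(902/230, 65/1) = 65 servings → $32.50.
canned tuna only: max(902/229, 65/18) = 3.939 servings → $4.33.
sunflower seeds + orange: intersection lies outside the first quadrant.
sunflower seeds + canned tuna with both tight: 0.3015 servings and 3.494 servings → $4.07.
orange + canned tuna with both tight: 0.3454 servings and 3.592 servings → $4.12.
So the least-cost plan costs $4.07.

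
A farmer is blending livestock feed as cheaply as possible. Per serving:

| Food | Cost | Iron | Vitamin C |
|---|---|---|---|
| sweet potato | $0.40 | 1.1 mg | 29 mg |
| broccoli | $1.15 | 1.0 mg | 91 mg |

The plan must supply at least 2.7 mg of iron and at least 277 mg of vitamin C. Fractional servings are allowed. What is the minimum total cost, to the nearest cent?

A basic optimal solution has at most two foods positive. Try each food alone and each pair with both targets met exactly.
sweet potato only: max(2.7/1.1, 277/29) = 9.552 servings → $3.82.
broccoli only: max(2.7/1.0, 277/91) = 3.044 servings → $3.50.
sweet potato + broccoli with both targets exact would need a negative amount; discard.
Cheapest feasible corner: $3.50.

$3.50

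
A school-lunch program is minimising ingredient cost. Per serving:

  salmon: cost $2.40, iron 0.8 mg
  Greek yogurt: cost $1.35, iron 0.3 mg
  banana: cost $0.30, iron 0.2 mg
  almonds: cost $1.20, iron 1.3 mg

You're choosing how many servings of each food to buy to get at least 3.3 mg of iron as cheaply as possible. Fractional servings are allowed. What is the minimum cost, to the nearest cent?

$3.05

Cost per mg of iron: almonds $0.9231, banana $1.5000, salmon $3.0000, Greek yogurt $4.5000.
With no serving limits, use only almonds: 3.3 mg / 1.3 mg = 2.538 servings × $1.20 = $3.05.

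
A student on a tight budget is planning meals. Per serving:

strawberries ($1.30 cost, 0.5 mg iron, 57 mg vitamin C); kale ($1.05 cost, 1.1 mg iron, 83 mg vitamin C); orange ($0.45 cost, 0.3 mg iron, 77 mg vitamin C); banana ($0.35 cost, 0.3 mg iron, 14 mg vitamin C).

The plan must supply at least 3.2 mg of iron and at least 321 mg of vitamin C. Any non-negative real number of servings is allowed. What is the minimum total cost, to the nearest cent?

A basic optimal solution has at most two foods positive. Try each food alone and each pair with both targets met exactly.
strawberries only: max(3.2/0.5, 321/57) = 6.4 servings → $8.32.
kale only: max(3.2/1.1, 321/83) = 3.867 servings → $4.06.
orange only: max(3.2/0.3, 321/77) = 10.67 servings → $4.80.
banana only: max(3.2/0.3, 321/14) = 22.93 servings → $8.03.
strawberries + kale with both tight: 4.127 servings and 1.033 servings → $6.45.
strawberries + orange with both targets exact would need a negative amount; discard.
strawberries + banana with both tight: 5.099 servings and 2.168 servings → $7.39.
kale + orange with both tight: 2.51 servings and 1.463 servings → $3.29.
kale + banana with both targets exact would need a negative amount; discard.
orange + banana with both tight: 2.725 servings and 7.942 servings → $4.01.
The minimum over all feasible corners is $3.29.

$3.29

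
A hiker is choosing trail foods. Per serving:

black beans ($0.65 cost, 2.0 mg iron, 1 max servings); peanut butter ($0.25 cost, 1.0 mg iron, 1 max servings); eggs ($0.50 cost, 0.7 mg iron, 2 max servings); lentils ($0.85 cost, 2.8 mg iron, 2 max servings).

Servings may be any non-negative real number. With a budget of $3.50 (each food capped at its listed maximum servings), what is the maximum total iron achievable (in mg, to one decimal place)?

9.9 mg

Iron per dollar: peanut butter 4, lentils 3.294, black beans 3.077, eggs 1.4.
Take 1 serving of peanut butter: spends $0.25, +1.0 mg iron (running total 1.0 mg).
Take 2 servings of lentils: spends $1.70, +5.6 mg iron (running total 6.6 mg).
Take 1 serving of black beans: spends $0.65, +2.0 mg iron (running total 8.6 mg).
Take 1.8 servings of eggs: spends $0.90, +1.3 mg iron (running total 9.9 mg).
Greedy by best ratio exhausts the cost allowance optimally: 9.9 mg.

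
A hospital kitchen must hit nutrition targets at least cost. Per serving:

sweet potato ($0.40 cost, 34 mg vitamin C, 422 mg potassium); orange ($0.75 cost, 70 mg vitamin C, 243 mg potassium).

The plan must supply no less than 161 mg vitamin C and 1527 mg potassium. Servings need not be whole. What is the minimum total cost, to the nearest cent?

$1.84

This is a tiny linear program; its minimum lies at a vertex of the feasible set. List the vertices and price them.
sweet potato only: max(161/34, 1527/422) = 4.735 servings → $1.89.
orange only: max(161/70, 1527/243) = 6.284 servings → $4.71.
sweet potato + orange with both tight: 3.185 servings and 0.7531 servings → $1.84.
So the least-cost plan costs $1.84.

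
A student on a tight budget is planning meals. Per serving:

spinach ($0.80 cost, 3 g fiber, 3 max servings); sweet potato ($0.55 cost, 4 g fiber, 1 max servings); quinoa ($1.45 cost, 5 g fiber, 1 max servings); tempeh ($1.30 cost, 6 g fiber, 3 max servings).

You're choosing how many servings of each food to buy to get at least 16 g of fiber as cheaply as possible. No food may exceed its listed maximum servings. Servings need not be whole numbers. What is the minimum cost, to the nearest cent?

Cost per g of fiber: sweet potato $0.1375, tempeh $0.2167, spinach $0.2667, quinoa $0.2900.
Take 1 serving of sweet potato: +4.0 g fiber for $0.55 (total $0.55, still need 12.0 g).
Take 2 servings of tempeh: +12.0 g fiber for $2.60 (total $3.15, still need 0.0 g).
Filling from the cheapest source first is optimal under one linear minimum: $3.15.

$3.15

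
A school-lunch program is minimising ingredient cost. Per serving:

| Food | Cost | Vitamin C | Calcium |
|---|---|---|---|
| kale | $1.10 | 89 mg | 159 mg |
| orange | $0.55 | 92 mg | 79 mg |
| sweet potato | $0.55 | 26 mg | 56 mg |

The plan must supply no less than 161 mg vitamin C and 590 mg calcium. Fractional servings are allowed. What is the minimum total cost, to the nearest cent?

$4.08

At the optimum either one food covers both requirements or two foods hit both targets exactly; no other combination can be cheaper.
kale only: max(161/89, 590/159) = 3.711 servings → $4.08.
orange only: max(161/92, 590/79) = 7.468 servings → $4.11.
sweet potato only: max(161/26, 590/56) = 10.54 servings → $5.79.
kale + orange: the both-tight solution has a negative serving — not a feasible corner.
kale + sweet potato with both targets exact would need a negative amount; discard.
orange + sweet potato: intersection lies outside the first quadrant.
So the least-cost plan costs $4.08.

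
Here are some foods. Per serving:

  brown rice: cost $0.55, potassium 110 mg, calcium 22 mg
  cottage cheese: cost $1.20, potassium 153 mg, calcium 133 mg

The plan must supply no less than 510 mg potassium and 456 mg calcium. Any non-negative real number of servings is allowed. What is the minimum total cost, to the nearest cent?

Two binding constraints pin down two serving amounts, so the optimal mix uses at most two foods. The candidates are each food alone (scaled to the tighter of potassium/calcium) and each pair with both constraints tight.
brown rice only: max(510/110, 456/22) = 20.73 servings → $11.40.
cottage cheese only: max(510/153, 456/133) = 3.429 servings → $4.11.
brown rice + cottage cheese: the both-tight solution has a negative serving — not a feasible corner.
Cheapest feasible corner: $4.11.

$4.11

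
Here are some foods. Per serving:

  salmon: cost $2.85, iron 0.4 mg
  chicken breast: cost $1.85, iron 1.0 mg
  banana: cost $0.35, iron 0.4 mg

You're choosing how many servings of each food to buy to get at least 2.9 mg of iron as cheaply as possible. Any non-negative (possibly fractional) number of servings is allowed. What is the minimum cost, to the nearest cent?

$2.54

Cost per mg of iron: banana $0.8750, chicken breast $1.8500, salmon $7.1250.
With no serving limits, use only banana: 2.9 mg / 0.4 mg = 7.25 servings × $0.35 = $2.54.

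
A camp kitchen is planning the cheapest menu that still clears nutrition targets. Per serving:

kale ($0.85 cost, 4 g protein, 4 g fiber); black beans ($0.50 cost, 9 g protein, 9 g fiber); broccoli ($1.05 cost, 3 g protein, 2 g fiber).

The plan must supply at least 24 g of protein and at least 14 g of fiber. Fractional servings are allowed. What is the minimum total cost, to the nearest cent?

kale only: max(24/4, 14/4) = 6 servings → $5.10.
black beans only: max(24/9, 14/9) = 2.667 servings → $1.33.
broccoli only: max(24/3, 14/2) = 8 servings → $8.40.
kale + black beans (both tight): parallel constraints — no distinct corner.
kale + broccoli: intersection lies outside the first quadrant.
black beans + broccoli with both targets exact would need a negative amount; discard.
Cheapest feasible corner: $1.33.

$1.33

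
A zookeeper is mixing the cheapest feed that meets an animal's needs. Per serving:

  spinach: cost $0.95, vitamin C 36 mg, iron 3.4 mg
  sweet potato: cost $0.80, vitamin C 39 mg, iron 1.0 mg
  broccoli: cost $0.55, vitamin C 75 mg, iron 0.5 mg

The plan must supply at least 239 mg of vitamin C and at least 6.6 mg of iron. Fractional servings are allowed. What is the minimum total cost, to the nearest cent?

$2.84

Minimising a linear cost over {vitamin C ≥ 239, iron ≥ 6.6, servings ≥ 0} — the optimum is at a vertex, using one or two foods.
spinach only: max(239/36, 6.6/3.4) = 6.639 servings → $6.31.
sweet potato only: max(239/39, 6.6/1.0) = 6.6 servings → $5.28.
broccoli only: max(239/75, 6.6/0.5) = 13.2 servings → $7.26.
spinach + sweet potato with both tight: 0.1905 servings and 5.952 servings → $4.94.
spinach + broccoli with both tight: 1.584 servings and 2.426 servings → $2.84.
sweet potato + broccoli: the both-tight solution has a negative serving — not a feasible corner.
The minimum over all feasible corners is $2.84.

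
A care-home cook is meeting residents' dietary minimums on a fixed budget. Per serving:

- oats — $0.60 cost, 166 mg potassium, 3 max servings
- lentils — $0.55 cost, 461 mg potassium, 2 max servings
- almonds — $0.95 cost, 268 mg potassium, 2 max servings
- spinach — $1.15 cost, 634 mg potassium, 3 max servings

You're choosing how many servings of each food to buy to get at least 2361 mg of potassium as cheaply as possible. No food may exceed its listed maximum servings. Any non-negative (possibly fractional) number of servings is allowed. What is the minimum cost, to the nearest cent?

Cost per mg of potassium: lentils $0.0012, spinach $0.0018, almonds $0.0035, oats $0.0036.
Take 2 servings of lentils: +922.0 mg potassium for $1.10 (total $1.10, still need 1439.0 mg).
Take 2.27 servings of spinach: +1439.0 mg potassium for $2.61 (total $3.71, still need 0.0 mg).
Greedy by cheapest-per-mg is optimal for a single linear constraint, so the minimum cost is $3.71.

$3.71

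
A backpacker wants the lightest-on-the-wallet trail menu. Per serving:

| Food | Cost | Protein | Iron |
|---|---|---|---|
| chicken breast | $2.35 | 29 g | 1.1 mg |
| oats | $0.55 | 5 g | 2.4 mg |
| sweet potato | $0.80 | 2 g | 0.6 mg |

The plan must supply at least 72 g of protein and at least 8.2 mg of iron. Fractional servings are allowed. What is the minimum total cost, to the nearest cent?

$6.19

Two binding constraints pin down two serving amounts, so the optimal mix uses at most two foods. The candidates are each food alone (scaled to the tighter of protein/iron) and each pair with both constraints tight.
chicken breast only: max(72/29, 8.2/1.1) = 7.455 servings → $17.52.
oats only: max(72/5, 8.2/2.4) = 14.4 servings → $7.92.
sweet potato only: max(72/2, 8.2/0.6) = 36 servings → $28.80.
chicken breast + oats with both tight: 2.056 servings and 2.474 servings → $6.19.
chicken breast + sweet potato with both tight: 1.763 servings and 10.43 servings → $12.49.
oats + sweet potato: the both-tight solution has a negative serving — not a feasible corner.
The minimum over all feasible corners is $6.19.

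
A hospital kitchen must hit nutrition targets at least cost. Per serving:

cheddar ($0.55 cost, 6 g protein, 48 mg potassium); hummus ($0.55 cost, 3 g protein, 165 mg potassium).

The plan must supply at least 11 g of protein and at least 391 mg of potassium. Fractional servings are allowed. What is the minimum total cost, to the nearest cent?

Check every corner: each single food scaled to meet both minima, and each pair solved so both constraints bind.
cheddar only: max(11/6, 391/48) = 8.146 servings → $4.48.
hummus only: max(11/3, 391/165) = 3.667 servings → $2.02.
cheddar + hummus with both tight: 0.7589 servings and 2.149 servings → $1.60.
Cheapest feasible corner: $1.60.

$1.60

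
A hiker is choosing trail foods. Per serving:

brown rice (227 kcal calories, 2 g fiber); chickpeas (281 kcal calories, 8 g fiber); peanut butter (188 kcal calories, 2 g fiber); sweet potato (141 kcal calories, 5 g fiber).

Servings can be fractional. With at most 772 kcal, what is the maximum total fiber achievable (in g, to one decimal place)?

27.4 g

Fiber per kcal: sweet potato 0.03546, chickpeas 0.02847, peanut butter 0.01064, brown rice 0.008811.
With no serving limits, spend the whole calories allowance on sweet potato: 772 kcal / 141 kcal × 5 g = 27.4 g.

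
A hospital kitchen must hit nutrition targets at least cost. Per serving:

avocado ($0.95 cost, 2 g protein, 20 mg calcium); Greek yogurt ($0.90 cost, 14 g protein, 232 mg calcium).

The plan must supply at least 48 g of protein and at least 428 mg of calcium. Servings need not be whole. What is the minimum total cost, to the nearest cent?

$3.09

The cheapest plan sits at a corner of the feasible region — with two constraints it uses at most two foods.
avocado only: max(48/2, 428/20) = 24 servings → $22.80.
Greek yogurt only: max(48/14, 428/232) = 3.429 servings → $3.09.
avocado + Greek yogurt with both targets exact would need a negative amount; discard.
Cheapest feasible corner: $3.09.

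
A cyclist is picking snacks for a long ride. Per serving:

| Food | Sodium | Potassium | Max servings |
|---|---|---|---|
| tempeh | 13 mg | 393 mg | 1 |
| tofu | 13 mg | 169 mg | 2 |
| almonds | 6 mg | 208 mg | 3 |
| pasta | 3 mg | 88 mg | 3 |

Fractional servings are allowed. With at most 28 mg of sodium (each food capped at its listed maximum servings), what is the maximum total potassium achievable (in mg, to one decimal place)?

Potassium per mg sodium: almonds 34.67, tempeh 30.23, pasta 29.33, tofu 13.
Take 3 servings of almonds: uses 18 mg sodium, +624.0 mg potassium (running total 624.0 mg).
Take 0.7692 servings of tempeh: uses 10 mg sodium, +302.3 mg potassium (running total 926.3 mg).
Greedy by best ratio exhausts the sodium allowance optimally: 926.3 mg.

926.3 mg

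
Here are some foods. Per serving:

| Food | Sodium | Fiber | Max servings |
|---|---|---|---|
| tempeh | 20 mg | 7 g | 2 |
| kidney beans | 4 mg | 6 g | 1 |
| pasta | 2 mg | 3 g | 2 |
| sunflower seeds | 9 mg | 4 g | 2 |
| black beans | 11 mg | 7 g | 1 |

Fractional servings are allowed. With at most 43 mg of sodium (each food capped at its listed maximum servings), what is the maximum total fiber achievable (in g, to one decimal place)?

29.1 g

Fiber per mg sodium: kidney beans 1.5, pasta 1.5, black beans 0.6364, sunflower seeds 0.4444, tempeh 0.35.
Take 1 serving of kidney beans: uses 4 mg sodium, +6.0 g fiber (running total 6.0 g).
Take 2 servings of pasta: uses 4 mg sodium, +6.0 g fiber (running total 12.0 g).
Take 1 serving of black beans: uses 11 mg sodium, +7.0 g fiber (running total 19.0 g).
Take 2 servings of sunflower seeds: uses 18 mg sodium, +8.0 g fiber (running total 27.0 g).
Take 0.3 servings of tempeh: uses 6 mg sodium, +2.1 g fiber (running total 29.1 g).
Greedy by best ratio exhausts the sodium allowance optimally: 29.1 g.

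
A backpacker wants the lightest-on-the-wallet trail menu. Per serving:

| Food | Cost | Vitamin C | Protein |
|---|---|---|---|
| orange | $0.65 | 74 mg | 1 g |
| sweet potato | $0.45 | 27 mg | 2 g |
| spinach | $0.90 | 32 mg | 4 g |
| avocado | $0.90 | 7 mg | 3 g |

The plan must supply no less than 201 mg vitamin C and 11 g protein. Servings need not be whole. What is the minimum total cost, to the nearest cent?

Check every corner: each single food scaled to meet both minima, and each pair solved so both constraints bind.
orange only: max(201/74, 11/1) = 11 servings → $7.15.
sweet potato only: max(201/27, 11/2) = 7.444 servings → $3.35.
spinach only: max(201/32, 11/4) = 6.281 servings → $5.65.
avocado only: max(201/7, 11/3) = 28.71 servings → $25.84.
orange + sweet potato with both tight: 0.8678 servings and 5.066 servings → $2.84.
orange + spinach with both tight: 1.712 servings and 2.322 servings → $3.20.
orange + avocado with both tight: 2.447 servings and 2.851 servings → $4.16.
sweet potato + spinach with both targets exact would need a negative amount; discard.
sweet potato + avocado: the both-tight solution has a negative serving — not a feasible corner.
spinach + avocado with both targets exact would need a negative amount; discard.
The minimum over all feasible corners is $2.84.

$2.84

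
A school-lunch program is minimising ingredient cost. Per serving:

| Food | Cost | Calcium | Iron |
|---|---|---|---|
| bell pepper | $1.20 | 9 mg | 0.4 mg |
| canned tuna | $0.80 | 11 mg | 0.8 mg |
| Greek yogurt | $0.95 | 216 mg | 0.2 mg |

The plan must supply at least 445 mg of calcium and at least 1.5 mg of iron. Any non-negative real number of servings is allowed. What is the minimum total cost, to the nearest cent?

The cheapest plan sits at a corner of the feasible region — with two constraints it uses at most two foods.
bell pepper only: max(445/9, 1.5/0.4) = 49.44 servings → $59.33.
canned tuna only: max(445/11, 1.5/0.8) = 40.45 servings → $32.36.
Greek yogurt only: max(445/216, 1.5/0.2) = 7.5 servings → $7.12.
bell pepper + canned tuna: the both-tight solution has a negative serving — not a feasible corner.
bell pepper + Greek yogurt with both tight: 2.778 servings and 1.944 servings → $5.18.
canned tuna + Greek yogurt with both tight: 1.377 servings and 1.99 servings → $2.99.
The minimum over all feasible corners is $2.99.

$2.99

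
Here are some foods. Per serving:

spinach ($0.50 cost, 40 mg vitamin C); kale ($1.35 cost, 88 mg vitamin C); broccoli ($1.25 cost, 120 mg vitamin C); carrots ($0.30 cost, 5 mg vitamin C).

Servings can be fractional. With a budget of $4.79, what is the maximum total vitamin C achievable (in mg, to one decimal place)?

459.8 mg

Vitamin C per dollar: broccoli 96, spinach 80, kale 65.19, carrots 16.67.
With no serving limits, spend the whole cost allowance on broccoli: $4.79 / $1.25 × 120 mg = 459.8 mg.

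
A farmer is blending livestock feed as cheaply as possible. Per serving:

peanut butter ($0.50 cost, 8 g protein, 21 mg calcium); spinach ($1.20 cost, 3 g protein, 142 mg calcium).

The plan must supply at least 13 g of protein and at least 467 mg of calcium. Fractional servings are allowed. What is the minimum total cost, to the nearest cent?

Two binding constraints pin down two serving amounts, so the optimal mix uses at most two foods. The candidates are each food alone (scaled to the tighter of protein/calcium) and each pair with both constraints tight.
peanut butter only: max(13/8, 467/21) = 22.24 servings → $11.12.
spinach only: max(13/3, 467/142) = 4.333 servings → $5.20.
peanut butter + spinach with both tight: 0.4147 servings and 3.227 servings → $4.08.
Cheapest feasible corner: $4.08.

$4.08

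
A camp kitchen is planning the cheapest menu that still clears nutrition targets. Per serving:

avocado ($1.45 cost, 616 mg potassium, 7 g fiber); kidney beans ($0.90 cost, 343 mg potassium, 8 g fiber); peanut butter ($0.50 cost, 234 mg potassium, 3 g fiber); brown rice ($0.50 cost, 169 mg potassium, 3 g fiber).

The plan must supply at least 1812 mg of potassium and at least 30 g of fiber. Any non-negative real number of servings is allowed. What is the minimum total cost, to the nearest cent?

$4.19

An LP optimum is at a vertex; with two nutrient constraints at most two foods are used. Check each candidate.
avocado only: max(1812/616, 30/7) = 4.286 servings → $6.21.
kidney beans only: max(1812/343, 30/8) = 5.283 servings → $4.75.
peanut butter only: max(1812/234, 30/3) = 10 servings → $5.00.
brown rice only: max(1812/169, 30/3) = 10.72 servings → $5.36.
avocado + kidney beans with both tight: 1.664 servings and 2.294 servings → $4.48.
avocado + peanut butter: intersection lies outside the first quadrant.
avocado + brown rice with both tight: 0.5504 servings and 8.716 servings → $5.16.
kidney beans + peanut butter with both tight: 1.879 servings and 4.989 servings → $4.19.
kidney beans + brown rice: the both-tight solution has a negative serving — not a feasible corner.
peanut butter + brown rice with both tight: 1.877 servings and 8.123 servings → $5.00.
So the least-cost plan costs $4.19.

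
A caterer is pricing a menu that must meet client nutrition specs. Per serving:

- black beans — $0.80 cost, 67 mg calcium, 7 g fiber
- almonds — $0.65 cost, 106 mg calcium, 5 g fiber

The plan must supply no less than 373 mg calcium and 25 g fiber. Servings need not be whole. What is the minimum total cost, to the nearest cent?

For a min-cost LP with two ≥-constraints, a basic feasible solution has at most two positive variables.
black beans only: max(373/67, 25/7) = 5.567 servings → $4.45.
almonds only: max(373/106, 25/5) = 5 servings → $3.25.
black beans + almonds with both tight: 1.929 servings and 2.3 servings → $3.04.
So the least-cost plan costs $3.04.

$3.04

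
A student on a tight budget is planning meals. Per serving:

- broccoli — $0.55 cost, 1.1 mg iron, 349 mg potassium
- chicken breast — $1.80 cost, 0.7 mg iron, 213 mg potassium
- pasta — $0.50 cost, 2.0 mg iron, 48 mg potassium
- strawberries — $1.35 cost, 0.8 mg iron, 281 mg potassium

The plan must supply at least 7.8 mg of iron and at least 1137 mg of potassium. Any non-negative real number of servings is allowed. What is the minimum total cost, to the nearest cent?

$2.76

broccoli only: max(7.8/1.1, 1137/349) = 7.091 servings → $3.90.
chicken breast only: max(7.8/0.7, 1137/213) = 11.14 servings → $20.06.
pasta only: max(7.8/2.0, 1137/48) = 23.69 servings → $11.84.
strawberries only: max(7.8/0.8, 1137/281) = 9.75 servings → $13.16.
broccoli + chicken breast: intersection lies outside the first quadrant.
broccoli + pasta with both tight: 2.944 servings and 2.281 servings → $2.76.
broccoli + strawberries: intersection lies outside the first quadrant.
chicken breast + pasta with both tight: 4.841 servings and 2.206 servings → $9.82.
chicken breast + strawberries: intersection lies outside the first quadrant.
pasta + strawberries with both tight: 2.449 servings and 3.628 servings → $6.12.
So the least-cost plan costs $2.76.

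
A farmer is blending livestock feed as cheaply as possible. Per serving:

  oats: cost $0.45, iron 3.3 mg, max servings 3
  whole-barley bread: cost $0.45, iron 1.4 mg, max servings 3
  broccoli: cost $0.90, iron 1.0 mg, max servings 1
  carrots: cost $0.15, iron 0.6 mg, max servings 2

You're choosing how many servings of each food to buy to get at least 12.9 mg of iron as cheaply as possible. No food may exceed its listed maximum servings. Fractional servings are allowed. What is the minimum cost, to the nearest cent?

$2.23

Cost per mg of iron: oats $0.1364, carrots $0.2500, whole-barley bread $0.3214, broccoli $0.9000.
Take 3 servings of oats: +9.9 mg iron for $1.35 (total $1.35, still need 3.0 mg).
Take 2 servings of carrots: +1.2 mg iron for $0.30 (total $1.65, still need 1.8 mg).
Take 1.286 servings of whole-barley bread: +1.8 mg iron for $0.58 (total $2.23, still need 0.0 mg).
Greedy by cheapest-per-mg is optimal for a single linear constraint, so the minimum cost is $2.23.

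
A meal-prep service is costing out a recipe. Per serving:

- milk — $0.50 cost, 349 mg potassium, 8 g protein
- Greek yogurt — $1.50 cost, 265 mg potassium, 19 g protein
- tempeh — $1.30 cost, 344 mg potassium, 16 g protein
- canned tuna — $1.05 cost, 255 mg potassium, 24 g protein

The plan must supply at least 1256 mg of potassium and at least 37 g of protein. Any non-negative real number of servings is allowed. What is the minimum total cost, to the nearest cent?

Check every corner: each single food scaled to meet both minima, and each pair solved so both constraints bind.
milk only: max(1256/349, 37/8) = 4.625 servings → $2.31.
Greek yogurt only: max(1256/265, 37/19) = 4.74 servings → $7.11.
tempeh only: max(1256/344, 37/16) = 3.651 servings → $4.75.
canned tuna only: max(1256/255, 37/24) = 4.925 servings → $5.17.
milk + Greek yogurt with both tight: 3.117 servings and 0.6351 servings → $2.51.
milk + tempeh with both tight: 2.602 servings and 1.012 servings → $2.62.
milk + canned tuna with both tight: 3.268 servings and 0.4522 servings → $2.11.
Greek yogurt + tempeh with both targets exact would need a negative amount; discard.
Greek yogurt + canned tuna: the both-tight solution has a negative serving — not a feasible corner.
tempeh + canned tuna with both targets exact would need a negative amount; discard.
Cheapest feasible corner: $2.11.

$2.11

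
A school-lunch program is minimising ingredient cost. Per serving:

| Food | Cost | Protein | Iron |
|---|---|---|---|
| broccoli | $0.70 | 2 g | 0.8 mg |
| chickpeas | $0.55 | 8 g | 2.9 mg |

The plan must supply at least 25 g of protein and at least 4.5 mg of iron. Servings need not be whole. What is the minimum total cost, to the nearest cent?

$1.72

An LP optimum is at a vertex; with two nutrient constraints at most two foods are used. Check each candidate.
broccoli only: max(25/2, 4.5/0.8) = 12.5 servings → $8.75.
chickpeas only: max(25/8, 4.5/2.9) = 3.125 servings → $1.72.
broccoli + chickpeas: the both-tight solution has a negative serving — not a feasible corner.
So the least-cost plan costs $1.72.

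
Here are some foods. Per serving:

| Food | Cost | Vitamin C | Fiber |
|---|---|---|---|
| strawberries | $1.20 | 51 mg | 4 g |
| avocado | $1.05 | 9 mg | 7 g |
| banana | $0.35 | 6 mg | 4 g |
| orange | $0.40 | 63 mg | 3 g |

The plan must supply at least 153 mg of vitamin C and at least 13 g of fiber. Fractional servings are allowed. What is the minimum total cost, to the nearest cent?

Minimising a linear cost over {vitamin C ≥ 153, fiber ≥ 13, servings ≥ 0} — the optimum is at a vertex, using one or two foods.
strawberries only: max(153/51, 13/4) = 3.25 servings → $3.90.
avocado only: max(153/9, 13/7) = 17 servings → $17.85.
banana only: max(153/6, 13/4) = 25.5 servings → $8.93.
orange only: max(153/63, 13/3) = 4.333 servings → $1.73.
strawberries + avocado with both tight: 2.972 servings and 0.1589 servings → $3.73.
strawberries + banana with both tight: 2.967 servings and 0.2833 servings → $3.66.
strawberries + orange with both targets exact would need a negative amount; discard.
avocado + banana: intersection lies outside the first quadrant.
avocado + orange with both tight: 0.8696 servings and 2.304 servings → $1.83.
banana + orange with both tight: 1.538 servings and 2.282 servings → $1.45.
Cheapest feasible corner: $1.45.

$1.45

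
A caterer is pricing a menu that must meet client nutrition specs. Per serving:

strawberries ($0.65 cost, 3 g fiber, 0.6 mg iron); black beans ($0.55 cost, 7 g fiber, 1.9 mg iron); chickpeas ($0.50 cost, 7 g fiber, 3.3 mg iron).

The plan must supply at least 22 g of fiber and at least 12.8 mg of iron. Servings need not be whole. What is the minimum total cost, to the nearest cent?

With two linear requirements the optimum uses one or two foods; enumerate the corners.
strawberries only: max(22/3, 12.8/0.6) = 21.33 servings → $13.87.
black beans only: max(22/7, 12.8/1.9) = 6.737 servings → $3.71.
chickpeas only: max(22/7, 12.8/3.3) = 3.879 servings → $1.94.
strawberries + black beans with both targets exact would need a negative amount; discard.
strawberries + chickpeas: intersection lies outside the first quadrant.
black beans + chickpeas with both targets exact would need a negative amount; discard.
Cheapest feasible corner: $1.94.

$1.94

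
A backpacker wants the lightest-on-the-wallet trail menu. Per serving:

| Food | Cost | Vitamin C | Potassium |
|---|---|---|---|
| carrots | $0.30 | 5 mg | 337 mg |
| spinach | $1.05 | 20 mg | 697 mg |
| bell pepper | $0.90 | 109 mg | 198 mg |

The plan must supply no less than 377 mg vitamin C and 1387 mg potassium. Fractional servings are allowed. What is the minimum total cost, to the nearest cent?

$3.67

An LP optimum is at a vertex; with two nutrient constraints at most two foods are used. Check each candidate.
carrots only: max(377/5, 1387/337) = 75.4 servings → $22.62.
spinach only: max(377/20, 1387/697) = 18.85 servings → $19.79.
bell pepper only: max(377/109, 1387/198) = 7.005 servings → $6.30.
carrots + spinach with both targets exact would need a negative amount; discard.
carrots + bell pepper with both tight: 2.141 servings and 3.36 servings → $3.67.
spinach + bell pepper with both tight: 1.063 servings and 3.264 servings → $4.05.
The minimum over all feasible corners is $3.67.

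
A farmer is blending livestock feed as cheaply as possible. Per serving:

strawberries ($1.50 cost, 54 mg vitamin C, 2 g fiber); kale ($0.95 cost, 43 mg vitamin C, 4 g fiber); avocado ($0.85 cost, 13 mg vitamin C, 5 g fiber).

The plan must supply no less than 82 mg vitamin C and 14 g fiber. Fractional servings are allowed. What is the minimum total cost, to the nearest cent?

Check every corner: each single food scaled to meet both minima, and each pair solved so both constraints bind.
strawberries only: max(82/54, 14/2) = 7 servings → $10.50.
kale only: max(82/43, 14/4) = 3.5 servings → $3.33.
avocado only: max(82/13, 14/5) = 6.308 servings → $5.36.
strawberries + kale: the both-tight solution has a negative serving — not a feasible corner.
strawberries + avocado with both tight: 0.9344 servings and 2.426 servings → $3.46.
kale + avocado with both tight: 1.399 servings and 1.681 servings → $2.76.
The minimum over all feasible corners is $2.76.

$2.76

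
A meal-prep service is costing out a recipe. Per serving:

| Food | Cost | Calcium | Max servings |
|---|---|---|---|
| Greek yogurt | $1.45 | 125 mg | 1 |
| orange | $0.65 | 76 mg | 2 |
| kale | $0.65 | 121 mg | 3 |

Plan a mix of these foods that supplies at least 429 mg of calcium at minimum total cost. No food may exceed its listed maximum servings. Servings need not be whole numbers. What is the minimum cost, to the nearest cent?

Cost per mg of calcium: kale $0.0054, orange $0.0086, Greek yogurt $0.0116.
Take 3 servings of kale: +363.0 mg calcium for $1.95 (total $1.95, still need 66.0 mg).
Take 0.8684 servings of orange: +66.0 mg calcium for $0.56 (total $2.51, still need 0.0 mg).
Filling from the cheapest source first is optimal under one linear minimum: $2.51.

$2.51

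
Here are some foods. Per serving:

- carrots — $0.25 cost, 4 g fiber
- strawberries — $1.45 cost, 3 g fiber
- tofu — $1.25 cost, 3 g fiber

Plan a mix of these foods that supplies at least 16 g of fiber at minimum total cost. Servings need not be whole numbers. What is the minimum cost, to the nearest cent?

Cost per g of fiber: carrots $0.0625, tofu $0.4167, strawberries $0.4833.
With no serving limits, use only carrots: 16 g / 4 g = 4 servings × $0.25 = $1.00.

$1.00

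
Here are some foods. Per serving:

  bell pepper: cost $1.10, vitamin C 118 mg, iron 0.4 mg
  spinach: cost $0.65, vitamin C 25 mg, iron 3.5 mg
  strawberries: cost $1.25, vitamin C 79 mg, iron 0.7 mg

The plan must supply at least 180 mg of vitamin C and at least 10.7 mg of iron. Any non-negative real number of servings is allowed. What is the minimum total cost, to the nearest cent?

$2.91

With two linear requirements the optimum uses one or two foods; enumerate the corners.
bell pepper only: max(180/118, 10.7/0.4) = 26.75 servings → $29.43.
spinach only: max(180/25, 10.7/3.5) = 7.2 servings → $4.68.
strawberries only: max(180/79, 10.7/0.7) = 15.29 servings → $19.11.
bell pepper + spinach with both tight: 0.8995 servings and 2.954 servings → $2.91.
bell pepper + strawberries: intersection lies outside the first quadrant.
spinach + strawberries with both tight: 2.777 servings and 1.4 servings → $3.55.
So the least-cost plan costs $2.91.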